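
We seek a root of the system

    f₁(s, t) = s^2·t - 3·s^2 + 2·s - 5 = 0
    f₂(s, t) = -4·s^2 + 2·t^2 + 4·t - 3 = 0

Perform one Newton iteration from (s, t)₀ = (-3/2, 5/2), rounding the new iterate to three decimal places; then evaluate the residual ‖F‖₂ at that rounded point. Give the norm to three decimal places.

225.136

At (-3/2, 5/2): F = (-9.125, 10.500).
Jacobian J = [[2·s·t - 6·s + 2, s^2], [-8·s, 4·t + 4]].
At the point, J = [[3.500, 2.250], [12.000, 14.000]] (det J = 22.000).
Solving J·Δ = −F gives Δ = (6.881, -6.648).
Then the next iterate is (s, t)₁ = (5.381, -4.148).
Re-evaluating at (5.381, -4.148): F = (-201.20949, -101.00084), so ‖F‖₂ = 225.136.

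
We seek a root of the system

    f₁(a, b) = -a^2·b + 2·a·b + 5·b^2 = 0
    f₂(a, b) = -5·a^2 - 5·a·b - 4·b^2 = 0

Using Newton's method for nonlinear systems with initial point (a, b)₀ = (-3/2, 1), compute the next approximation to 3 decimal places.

At (-3/2, 1): F = (-0.250, -7.750).
Jacobian J = [[-2·a·b + 2·b, -a^2 + 2·a + 10·b], [-10·a - 5·b, -5·a - 8·b]].
At the point, J = [[5.000, 4.750], [10.000, -0.500]] (det J = -50.000).
Solving J·Δ = −F gives Δ = (0.739, -0.725).
Then the next iterate is (a, b)₁ = (-0.761, 0.275).

(-0.761, 0.275)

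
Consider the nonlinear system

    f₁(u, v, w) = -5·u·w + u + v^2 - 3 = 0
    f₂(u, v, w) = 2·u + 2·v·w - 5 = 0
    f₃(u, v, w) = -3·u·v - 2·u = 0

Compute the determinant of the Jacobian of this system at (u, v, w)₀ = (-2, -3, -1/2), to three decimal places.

568.000

J = [[-5·w + 1, 2·v, -5·u], [2, 2·w, 2·v], [-3·v - 2, -3·u, 0]].
At the point, J = [[3.500, -6.000, 10.000], [2.000, -1.000, -6.000], [7.000, 6.000, 0.000]].
det J = 568.000.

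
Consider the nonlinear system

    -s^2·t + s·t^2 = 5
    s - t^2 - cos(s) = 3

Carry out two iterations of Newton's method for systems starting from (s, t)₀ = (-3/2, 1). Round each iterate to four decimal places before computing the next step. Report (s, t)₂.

At (-3/2, 1): F = (-8.7500, -5.570737).
Jacobian J = [[-2·s·t + t^2, -s^2 + 2·s·t], [sin(s) + 1, -2·t]].
At the point, J = [[4.0000, -5.2500], [0.002505, -2.0000]] (det J = -7.986849).
Solving J·Δ = −F gives Δ = (-1.4707, -2.7872).
Then the next iterate is (s, t)₁ = (-2.9707, -1.7872).
Round to (-2.9707, -1.7872) and repeat: F = (1.283480, -8.179350), J = [[-7.424386, 1.793412], [0.829938, 3.5744]].
Δ = (0.6871, 2.1288), so (s, t)₂ = (-2.2836, 0.3416).

(-2.2836, 0.3416)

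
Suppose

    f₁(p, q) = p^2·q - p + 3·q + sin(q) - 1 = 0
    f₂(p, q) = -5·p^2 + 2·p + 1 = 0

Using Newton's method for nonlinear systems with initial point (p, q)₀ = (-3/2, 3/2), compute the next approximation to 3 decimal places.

(-0.721, 0.544)

At (-3/2, 3/2): F = (9.37249, -13.250).
Jacobian J = [[2·p·q - 1, p^2 + cos(q) + 3], [-10·p + 2, 0]].
At the point, J = [[-5.500, 5.32074], [17.000, 0.000]] (det J = -90.45253).
Solving J·Δ = −F gives Δ = (0.779, -0.956).
Then the next iterate is (p, q)₁ = (-0.721, 0.544).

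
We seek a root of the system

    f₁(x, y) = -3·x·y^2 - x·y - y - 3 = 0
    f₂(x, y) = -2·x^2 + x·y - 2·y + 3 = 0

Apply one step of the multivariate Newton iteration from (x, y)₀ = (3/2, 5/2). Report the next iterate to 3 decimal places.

(0.849, 1.559)

At (3/2, 5/2): F = (-37.375, -2.750).
Jacobian J = [[-3·y^2 - y, -6·x·y - x - 1], [-4·x + y, x - 2]].
At the point, J = [[-21.250, -25.000], [-3.500, -0.500]] (det J = -76.875).
Solving J·Δ = −F gives Δ = (-0.651, -0.941).
Then the next iterate is (x, y)₁ = (0.849, 1.559).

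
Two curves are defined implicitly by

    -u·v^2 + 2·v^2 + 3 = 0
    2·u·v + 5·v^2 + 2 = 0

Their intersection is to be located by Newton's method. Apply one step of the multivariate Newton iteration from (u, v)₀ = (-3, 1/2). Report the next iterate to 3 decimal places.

(-4.158, -0.408)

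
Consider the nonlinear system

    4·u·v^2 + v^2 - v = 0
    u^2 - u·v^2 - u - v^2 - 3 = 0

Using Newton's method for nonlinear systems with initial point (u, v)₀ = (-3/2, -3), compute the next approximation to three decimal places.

At (-3/2, -3): F = (-42.000, 5.250).
Jacobian J = [[4·v^2, 8·u·v + 2·v - 1], [2·u - v^2 - 1, -2·u·v - 2·v]].
At the point, J = [[36.000, 29.000], [-13.000, -3.000]] (det J = 269.000).
Solving J·Δ = −F gives Δ = (0.098, 1.327).
Then the next iterate is (u, v)₁ = (-1.402, -1.673).

(-1.402, -1.673)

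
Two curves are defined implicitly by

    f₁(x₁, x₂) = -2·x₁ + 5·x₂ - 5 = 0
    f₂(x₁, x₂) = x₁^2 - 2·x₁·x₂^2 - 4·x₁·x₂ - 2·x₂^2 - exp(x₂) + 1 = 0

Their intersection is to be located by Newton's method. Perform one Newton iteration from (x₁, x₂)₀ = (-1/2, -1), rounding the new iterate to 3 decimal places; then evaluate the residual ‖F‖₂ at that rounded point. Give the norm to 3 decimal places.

At (-1/2, -1): F = (-9.000, -2.11788).
Jacobian J = [[-2, 5], [2·x₁ - 2·x₂^2 - 4·x₂, -4·x₁·x₂ - 4·x₁ - 4·x₂ - exp(x₂)]].
At the point, J = [[-2.000, 5.000], [1.000, 3.63212]] (det J = -12.26424).
Solving J·Δ = −F gives Δ = (-1.802, 1.079).
Then the next iterate is (x₁, x₂)₁ = (-2.302, 0.079).
Re-evaluating at (-2.302, 0.079): F = (-0.001, 5.96068), so ‖F‖₂ = 5.961.

5.961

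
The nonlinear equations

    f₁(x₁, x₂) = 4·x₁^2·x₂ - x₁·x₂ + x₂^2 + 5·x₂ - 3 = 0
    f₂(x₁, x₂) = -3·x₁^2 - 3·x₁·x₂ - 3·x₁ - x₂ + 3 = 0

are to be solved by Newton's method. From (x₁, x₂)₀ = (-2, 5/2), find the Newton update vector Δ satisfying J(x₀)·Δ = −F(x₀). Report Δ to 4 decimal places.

(0.1483, -1.9445)

At (-2, 5/2): F = (60.7500, 9.5000).
Jacobian J = [[8·x₁·x₂ - x₂, 4·x₁^2 - x₁ + 2·x₂ + 5], [-6·x₁ - 3·x₂ - 3, -3·x₁ - 1]].
At the point, J = [[-42.5000, 28.0000], [1.5000, 5.0000]] (det J = -254.5000).
Solving J·Δ = −F gives Δ = (0.1483, -1.9445).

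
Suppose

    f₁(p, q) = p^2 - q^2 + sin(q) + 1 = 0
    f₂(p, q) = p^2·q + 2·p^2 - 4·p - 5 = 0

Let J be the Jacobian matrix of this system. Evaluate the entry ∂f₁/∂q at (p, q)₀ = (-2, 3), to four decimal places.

-6.9900

∂f₁/∂q = -2·q + cos(q).
At (-2, 3) this is -6.9900.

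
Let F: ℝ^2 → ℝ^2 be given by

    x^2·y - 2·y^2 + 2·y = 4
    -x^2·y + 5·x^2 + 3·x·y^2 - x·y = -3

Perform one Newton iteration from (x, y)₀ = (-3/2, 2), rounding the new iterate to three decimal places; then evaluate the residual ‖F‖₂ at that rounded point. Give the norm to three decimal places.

At (-3/2, 2): F = (-3.500, -5.250).
Jacobian J = [[2·x·y, x^2 - 4·y + 2], [-2·x·y + 10·x + 3·y^2 - y, -x^2 + 6·x·y - x]].
At the point, J = [[-6.000, -3.750], [1.000, -18.750]] (det J = 116.250).
Solving J·Δ = −F gives Δ = (-0.395, -0.301).
Then the next iterate is (x, y)₁ = (-1.895, 1.699).
Re-evaluating at (-1.895, 1.699): F = (-0.27405, 1.66325), so ‖F‖₂ = 1.686.

1.686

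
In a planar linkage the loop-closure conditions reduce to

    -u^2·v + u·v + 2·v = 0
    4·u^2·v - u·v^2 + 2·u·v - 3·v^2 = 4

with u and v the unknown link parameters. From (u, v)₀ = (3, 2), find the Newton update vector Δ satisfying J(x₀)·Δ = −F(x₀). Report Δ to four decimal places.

(-6.6667, 14.6667)

At (3, 2): F = (-8.0000, 56.0000).
Jacobian J = [[-2·u·v + v, -u^2 + u + 2], [8·u·v - v^2 + 2·v, 4·u^2 - 2·u·v + 2·u - 6·v]].
At the point, J = [[-10.0000, -4.0000], [48.0000, 18.0000]] (det J = 12.0000).
Solving J·Δ = −F gives Δ = (-6.6667, 14.6667).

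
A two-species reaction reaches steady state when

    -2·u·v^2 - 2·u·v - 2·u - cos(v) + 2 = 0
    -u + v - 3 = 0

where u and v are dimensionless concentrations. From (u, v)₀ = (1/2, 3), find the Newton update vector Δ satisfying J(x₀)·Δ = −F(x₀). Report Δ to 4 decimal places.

(-0.4090, 0.0910)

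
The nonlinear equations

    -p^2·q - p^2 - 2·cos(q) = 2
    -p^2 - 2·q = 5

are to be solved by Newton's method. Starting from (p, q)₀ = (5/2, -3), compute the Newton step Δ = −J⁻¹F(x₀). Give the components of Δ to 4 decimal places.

(-1.1252, 0.1880)

At (5/2, -3): F = (12.479985, -5.2500).
Jacobian J = [[-2·p·q - 2·p, -p^2 + 2·sin(q)], [-2·p, -2]].
At the point, J = [[10.0000, -6.532240], [-5.0000, -2.0000]] (det J = -52.661200).
Solving J·Δ = −F gives Δ = (-1.1252, 0.1880).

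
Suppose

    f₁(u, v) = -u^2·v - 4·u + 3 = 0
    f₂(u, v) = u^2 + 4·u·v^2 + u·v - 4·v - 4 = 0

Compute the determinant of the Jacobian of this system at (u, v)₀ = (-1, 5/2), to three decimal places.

0.500

J = [[-2·u·v - 4, -u^2], [2·u + 4·v^2 + v, 8·u·v + u - 4]].
At the point, J = [[1.000, -1.000], [25.500, -25.000]].
det J = 0.500.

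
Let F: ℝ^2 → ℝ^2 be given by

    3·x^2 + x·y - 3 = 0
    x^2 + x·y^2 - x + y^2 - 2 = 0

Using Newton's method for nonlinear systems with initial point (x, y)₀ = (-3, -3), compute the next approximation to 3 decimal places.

At (-3, -3): F = (33.000, -8.000).
Jacobian J = [[6·x + y, x], [2·x + y^2 - 1, 2·x·y + 2·y]].
At the point, J = [[-21.000, -3.000], [2.000, 12.000]] (det J = -246.000).
Solving J·Δ = −F gives Δ = (1.512, 0.415).
Then the next iterate is (x, y)₁ = (-1.488, -2.585).

(-1.488, -2.585)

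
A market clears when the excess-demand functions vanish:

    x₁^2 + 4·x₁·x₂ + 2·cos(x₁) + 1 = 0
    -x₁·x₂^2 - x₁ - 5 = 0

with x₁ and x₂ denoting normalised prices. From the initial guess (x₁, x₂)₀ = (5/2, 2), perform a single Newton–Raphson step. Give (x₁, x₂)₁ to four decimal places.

At (5/2, 2): F = (25.647713, -17.5000).
Jacobian J = [[2·x₁ + 4·x₂ - 2·sin(x₁), 4·x₁], [-x₂^2 - 1, -2·x₁·x₂]].
At the point, J = [[11.803056, 10.0000], [-5.0000, -10.0000]] (det J = -68.030557).
Solving J·Δ = −F gives Δ = (-1.1977, -1.1512).
Then the next iterate is (x₁, x₂)₁ = (1.3023, 0.8488).

(1.3023, 0.8488)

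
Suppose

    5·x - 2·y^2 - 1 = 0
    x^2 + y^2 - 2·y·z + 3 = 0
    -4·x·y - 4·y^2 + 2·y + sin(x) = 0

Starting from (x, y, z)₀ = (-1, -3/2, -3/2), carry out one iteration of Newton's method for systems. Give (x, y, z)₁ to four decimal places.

At (-1, -3/2, -3/2): F = (-10.5000, 1.7500, -18.841471).
Jacobian J = [[5, -4·y, 0], [2·x, 2·y - 2·z, -2·y], [-4·y + cos(x), -4·x - 8·y + 2, 0]].
At the point, J = [[5.0000, 6.0000, 0.0000], [-2.0000, 0.0000, 3.0000], [6.540302, 18.0000, 0.0000]] (det J = -152.274558).
Solving J·Δ = −F gives Δ = (1.4963, 0.5031, 0.4142).
Then the next iterate is (x, y, z)₁ = (0.4963, -0.9969, -1.0858).

(0.4963, -0.9969, -1.0858)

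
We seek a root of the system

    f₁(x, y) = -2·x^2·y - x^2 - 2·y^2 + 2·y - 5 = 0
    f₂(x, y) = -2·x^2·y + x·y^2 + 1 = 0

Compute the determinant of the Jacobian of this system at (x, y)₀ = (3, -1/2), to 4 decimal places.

J = [[-4·x·y - 2·x, -2·x^2 - 4·y + 2], [-4·x·y + y^2, -2·x^2 + 2·x·y]].
At the point, J = [[0.0000, -14.0000], [6.2500, -21.0000]].
det J = 87.5000.

87.5000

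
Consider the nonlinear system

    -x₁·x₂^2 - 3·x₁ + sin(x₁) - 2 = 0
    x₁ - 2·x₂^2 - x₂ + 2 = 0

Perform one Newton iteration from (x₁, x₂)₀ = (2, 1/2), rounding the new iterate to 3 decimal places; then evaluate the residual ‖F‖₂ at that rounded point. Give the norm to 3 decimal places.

1.453

At (2, 1/2): F = (-7.59070, 3.000).
Jacobian J = [[-x₂^2 + cos(x₁) - 3, -2·x₁·x₂], [1, -4·x₂ - 1]].
At the point, J = [[-3.66615, -2.000], [1.000, -3.000]] (det J = 12.99844).
Solving J·Δ = −F gives Δ = (-2.214, 0.262).
Then the next iterate is (x₁, x₂)₁ = (-0.214, 0.762).
Re-evaluating at (-0.214, 0.762): F = (-1.44611, -0.13729), so ‖F‖₂ = 1.453.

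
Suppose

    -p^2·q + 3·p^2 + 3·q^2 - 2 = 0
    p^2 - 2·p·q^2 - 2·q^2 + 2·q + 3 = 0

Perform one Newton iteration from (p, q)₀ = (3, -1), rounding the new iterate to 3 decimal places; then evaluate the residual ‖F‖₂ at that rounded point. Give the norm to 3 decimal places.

9.466

At (3, -1): F = (37.000, 2.000).
Jacobian J = [[-2·p·q + 6·p, -p^2 + 6·q], [2·p - 2·q^2, -4·p·q - 4·q + 2]].
At the point, J = [[24.000, -15.000], [4.000, 18.000]] (det J = 492.000).
Solving J·Δ = −F gives Δ = (-1.415, 0.203).
Then the next iterate is (p, q)₁ = (1.585, -0.797).
Re-evaluating at (1.585, -0.797): F = (9.44455, 0.63419), so ‖F‖₂ = 9.466.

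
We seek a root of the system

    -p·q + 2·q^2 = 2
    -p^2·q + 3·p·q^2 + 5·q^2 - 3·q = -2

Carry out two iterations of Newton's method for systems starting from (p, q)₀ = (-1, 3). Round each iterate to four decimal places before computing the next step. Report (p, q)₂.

At (-1, 3): F = (19.0000, 8.0000).
Jacobian J = [[-q, -p + 4·q], [-2·p·q + 3·q^2, -p^2 + 6·p·q + 10·q - 3]].
At the point, J = [[-3.0000, 13.0000], [33.0000, 8.0000]] (det J = -453.0000).
Solving J·Δ = −F gives Δ = (0.1060, -1.4371).
Then the next iterate is (p, q)₁ = (-0.8940, 1.5629).
Round to (-0.8940, 1.5629) and repeat: F = (4.282545, 1.724252), J = [[-1.5629, 7.1456], [10.122434, 3.446368]].
Δ = (0.0314, -0.5925), so (p, q)₂ = (-0.8626, 0.9704).

(-0.8626, 0.9704)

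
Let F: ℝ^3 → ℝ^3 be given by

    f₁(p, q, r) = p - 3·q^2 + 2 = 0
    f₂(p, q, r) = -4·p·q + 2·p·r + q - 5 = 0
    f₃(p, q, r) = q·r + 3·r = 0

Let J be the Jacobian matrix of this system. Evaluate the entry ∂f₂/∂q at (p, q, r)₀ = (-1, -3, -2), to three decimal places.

∂f₂/∂q = -4·p + 1.
At (-1, -3, -2) this is 5.000.

5.000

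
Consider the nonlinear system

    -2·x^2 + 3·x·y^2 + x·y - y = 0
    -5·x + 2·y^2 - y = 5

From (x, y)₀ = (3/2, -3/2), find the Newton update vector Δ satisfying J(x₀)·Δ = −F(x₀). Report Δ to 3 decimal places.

At (3/2, -3/2): F = (4.875, -6.500).
Jacobian J = [[-4·x + 3·y^2 + y, 6·x·y + x - 1], [-5, 4·y - 1]].
At the point, J = [[-0.750, -13.000], [-5.000, -7.000]] (det J = -59.750).
Solving J·Δ = −F gives Δ = (-1.985, 0.490).

(-1.985, 0.490)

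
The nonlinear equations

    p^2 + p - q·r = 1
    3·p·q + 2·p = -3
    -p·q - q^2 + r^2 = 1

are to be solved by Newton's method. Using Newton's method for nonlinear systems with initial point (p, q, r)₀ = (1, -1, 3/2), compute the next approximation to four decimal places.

At (1, -1, 3/2): F = (2.5000, 2.0000, 1.2500).
Jacobian J = [[2·p + 1, -r, -q], [3·q + 2, 3·p, 0], [-q, -p - 2·q, 2·r]].
At the point, J = [[3.0000, -1.5000, 1.0000], [-1.0000, 3.0000, 0.0000], [1.0000, 1.0000, 3.0000]] (det J = 18.5000).
Solving J·Δ = −F gives Δ = (-1.6081, -1.2027, 0.5203).
Then the next iterate is (p, q, r)₁ = (-0.6081, -2.2027, 2.0203).

(-0.6081, -2.2027, 2.0203)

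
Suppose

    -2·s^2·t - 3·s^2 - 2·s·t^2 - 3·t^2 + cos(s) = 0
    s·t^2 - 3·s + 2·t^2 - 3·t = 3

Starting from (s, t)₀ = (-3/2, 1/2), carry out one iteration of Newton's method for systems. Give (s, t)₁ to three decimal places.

At (-3/2, 1/2): F = (-8.92926, 0.125).
Jacobian J = [[-4·s·t - 6·s - 2·t^2 - sin(s), -2·s^2 - 4·s·t - 6·t], [t^2 - 3, 2·s·t + 4·t - 3]].
At the point, J = [[12.49749, -4.500], [-2.750, -2.500]] (det J = -43.61874).
Solving J·Δ = −F gives Δ = (0.525, -0.527).
Then the next iterate is (s, t)₁ = (-0.975, -0.027).

(-0.975, -0.027)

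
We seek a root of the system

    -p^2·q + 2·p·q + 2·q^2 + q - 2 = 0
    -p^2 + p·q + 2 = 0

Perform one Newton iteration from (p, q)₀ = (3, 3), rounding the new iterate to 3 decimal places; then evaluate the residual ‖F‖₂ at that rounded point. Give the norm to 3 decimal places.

At (3, 3): F = (10.000, 2.000).
Jacobian J = [[-2·p·q + 2·q, -p^2 + 2·p + 4·q + 1], [-2·p + q, p]].
At the point, J = [[-12.000, 10.000], [-3.000, 3.000]] (det J = -6.000).
Solving J·Δ = −F gives Δ = (1.667, 1.000).
Then the next iterate is (p, q)₁ = (4.667, 4.000).
Re-evaluating at (4.667, 4.000): F = (-15.78756, -1.11289), so ‖F‖₂ = 15.827.

15.827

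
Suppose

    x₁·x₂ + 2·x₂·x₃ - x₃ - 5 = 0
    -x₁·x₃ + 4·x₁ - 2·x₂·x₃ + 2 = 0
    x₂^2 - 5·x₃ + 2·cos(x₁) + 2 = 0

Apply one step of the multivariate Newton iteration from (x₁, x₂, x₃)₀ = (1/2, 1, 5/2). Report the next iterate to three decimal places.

(1.209, 1.504, 1.017)

At (1/2, 1, 5/2): F = (-2.000, -2.250, -7.74483).
Jacobian J = [[x₂, x₁ + 2·x₃, 2·x₂ - 1], [-x₃ + 4, -2·x₃, -x₁ - 2·x₂], [-2·sin(x₁), 2·x₂, -5]].
At the point, J = [[1.000, 5.500, 1.000], [1.500, -5.000, -2.500], [-0.95885, 2.000, -5.000]] (det J = 82.63995).
Solving J·Δ = −F gives Δ = (0.709, 0.504, -1.483).
Then the next iterate is (x₁, x₂, x₃)₁ = (1.209, 1.504, 1.017).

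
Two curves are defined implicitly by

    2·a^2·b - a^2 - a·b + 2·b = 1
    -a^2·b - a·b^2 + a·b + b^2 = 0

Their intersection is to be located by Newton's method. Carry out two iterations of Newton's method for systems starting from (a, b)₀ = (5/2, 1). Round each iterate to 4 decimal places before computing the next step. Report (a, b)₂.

At (5/2, 1): F = (4.7500, -5.2500).
Jacobian J = [[4·a·b - 2·a - b, 2·a^2 - a + 2], [-2·a·b - b^2 + b, -a^2 - 2·a·b + a + 2·b]].
At the point, J = [[4.0000, 12.0000], [-5.0000, -6.7500]] (det J = 33.0000).
Solving J·Δ = −F gives Δ = (-0.9375, -0.0833).
Then the next iterate is (a, b)₁ = (1.5625, 0.9167).
Round to (1.5625, 0.9167) and repeat: F = (1.435724, -1.278384), J = [[1.687675, 5.320312], [-2.788326, -1.910194]].
Δ = (-0.3496, -0.1590), so (a, b)₂ = (1.2129, 0.7577).

(1.2129, 0.7577)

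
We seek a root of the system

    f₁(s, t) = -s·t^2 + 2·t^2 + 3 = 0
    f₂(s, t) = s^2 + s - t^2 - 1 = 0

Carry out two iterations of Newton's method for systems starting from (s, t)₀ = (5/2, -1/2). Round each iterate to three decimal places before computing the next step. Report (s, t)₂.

(2.268, -3.695)

At (5/2, -1/2): F = (2.875, 7.500).
Jacobian J = [[-t^2, -2·s·t + 4·t], [2·s + 1, -2·t]].
At the point, J = [[-0.250, 0.500], [6.000, 1.000]] (det J = -3.250).
Solving J·Δ = −F gives Δ = (-0.269, -5.885).
Then the next iterate is (s, t)₁ = (2.231, -6.385).
Round to (2.231, -6.385) and repeat: F = (-6.41746, -34.55986), J = [[-40.76822, 2.94987], [5.462, 12.770]].
Δ = (0.037, 2.690), so (s, t)₂ = (2.268, -3.695).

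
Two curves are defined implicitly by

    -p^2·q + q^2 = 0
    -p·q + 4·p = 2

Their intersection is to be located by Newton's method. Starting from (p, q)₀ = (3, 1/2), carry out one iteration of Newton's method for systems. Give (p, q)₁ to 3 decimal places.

(0.818, 0.787)

At (3, 1/2): F = (-4.250, 8.500).
Jacobian J = [[-2·p·q, -p^2 + 2·q], [-q + 4, -p]].
At the point, J = [[-3.000, -8.000], [3.500, -3.000]] (det J = 37.000).
Solving J·Δ = −F gives Δ = (-2.182, 0.287).
Then the next iterate is (p, q)₁ = (0.818, 0.787).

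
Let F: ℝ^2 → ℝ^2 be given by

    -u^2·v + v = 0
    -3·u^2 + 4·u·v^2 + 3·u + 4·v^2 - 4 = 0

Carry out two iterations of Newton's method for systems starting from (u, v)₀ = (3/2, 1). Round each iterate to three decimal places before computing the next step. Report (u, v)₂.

(1.027, 0.713)

At (3/2, 1): F = (-1.250, 3.750).
Jacobian J = [[-2·u·v, -u^2 + 1], [-6·u + 4·v^2 + 3, 8·u·v + 8·v]].
At the point, J = [[-3.000, -1.250], [-2.000, 20.000]] (det J = -62.500).
Solving J·Δ = −F gives Δ = (-0.325, -0.220).
Then the next iterate is (u, v)₁ = (1.175, 0.780).
Round to (1.175, 0.780) and repeat: F = (-0.29689, 0.67620), J = [[-1.833, -0.38063], [-1.61640, 13.572]].
Δ = (-0.148, -0.067), so (u, v)₂ = (1.027, 0.713).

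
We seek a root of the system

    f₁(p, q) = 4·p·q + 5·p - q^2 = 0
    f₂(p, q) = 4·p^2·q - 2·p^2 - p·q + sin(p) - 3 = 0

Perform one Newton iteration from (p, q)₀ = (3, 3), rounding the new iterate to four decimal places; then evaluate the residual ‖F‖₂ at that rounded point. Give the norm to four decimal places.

At (3, 3): F = (42.0000, 78.141120).
Jacobian J = [[4·q + 5, 4·p - 2·q], [8·p·q - 4·p - q + cos(p), 4·p^2 - p]].
At the point, J = [[17.0000, 6.0000], [56.010008, 33.0000]] (det J = 224.939955).
Solving J·Δ = −F gives Δ = (-4.0773, 4.5524).
Then the next iterate is (p, q)₁ = (-1.0773, 7.5524).
Re-evaluating at (-1.0773, 7.5524): F = (-94.970048, 36.994883), so ‖F‖₂ = 101.9212.

101.9212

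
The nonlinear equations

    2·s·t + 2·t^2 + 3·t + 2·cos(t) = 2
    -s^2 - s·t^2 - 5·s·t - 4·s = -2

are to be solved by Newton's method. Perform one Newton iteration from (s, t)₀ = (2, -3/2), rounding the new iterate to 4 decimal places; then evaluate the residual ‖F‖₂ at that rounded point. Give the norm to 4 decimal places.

At (2, -3/2): F = (-7.858526, 0.5000).
Jacobian J = [[2·t, 2·s + 4·t - 2·sin(t) + 3], [-2·s - t^2 - 5·t - 4, -2·s·t - 5·s]].
At the point, J = [[-3.0000, 2.994990], [-2.7500, -4.0000]] (det J = 20.236222).
Solving J·Δ = −F gives Δ = (-1.4794, 1.1421).
Then the next iterate is (s, t)₁ = (0.5206, -0.3579).
Re-evaluating at (0.5206, -0.3579): F = (-1.316892, 0.511504), so ‖F‖₂ = 1.4127.

1.4127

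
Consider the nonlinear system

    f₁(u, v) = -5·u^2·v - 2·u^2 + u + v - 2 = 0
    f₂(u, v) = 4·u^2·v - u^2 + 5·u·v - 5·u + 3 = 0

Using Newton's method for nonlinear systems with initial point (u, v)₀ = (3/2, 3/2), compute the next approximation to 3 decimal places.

(0.947, 0.995)

At (3/2, 3/2): F = (-20.375, 18.000).
Jacobian J = [[-10·u·v - 4·u + 1, -5·u^2 + 1], [8·u·v - 2·u + 5·v - 5, 4·u^2 + 5·u]].
At the point, J = [[-27.500, -10.250], [17.500, 16.500]] (det J = -274.375).
Solving J·Δ = −F gives Δ = (-0.553, -0.505).
Then the next iterate is (u, v)₁ = (0.947, 0.995).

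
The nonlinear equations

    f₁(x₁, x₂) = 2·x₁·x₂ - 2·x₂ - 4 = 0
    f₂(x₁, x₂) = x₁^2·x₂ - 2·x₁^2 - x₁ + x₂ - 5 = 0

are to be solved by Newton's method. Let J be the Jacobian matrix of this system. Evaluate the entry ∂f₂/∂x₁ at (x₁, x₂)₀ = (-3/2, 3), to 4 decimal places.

∂f₂/∂x₁ = 2·x₁·x₂ - 4·x₁ - 1.
At (-3/2, 3) this is -4.0000.

-4.0000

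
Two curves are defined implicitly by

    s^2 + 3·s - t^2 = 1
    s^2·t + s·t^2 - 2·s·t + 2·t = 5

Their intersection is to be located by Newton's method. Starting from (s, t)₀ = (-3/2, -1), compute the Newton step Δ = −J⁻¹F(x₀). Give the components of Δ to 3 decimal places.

(-1.339, 2.125)

At (-3/2, -1): F = (-4.250, -13.750).
Jacobian J = [[2·s + 3, -2·t], [2·s·t + t^2 - 2·t, s^2 + 2·s·t - 2·s + 2]].
At the point, J = [[0.000, 2.000], [6.000, 10.250]] (det J = -12.000).
Solving J·Δ = −F gives Δ = (-1.339, 2.125).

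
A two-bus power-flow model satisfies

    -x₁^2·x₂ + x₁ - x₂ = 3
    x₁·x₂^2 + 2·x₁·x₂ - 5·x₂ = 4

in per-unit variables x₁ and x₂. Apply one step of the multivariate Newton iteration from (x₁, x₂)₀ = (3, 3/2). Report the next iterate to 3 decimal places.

(-0.909, 3.127)

At (3, 3/2): F = (-15.000, 4.250).
Jacobian J = [[-2·x₁·x₂ + 1, -x₁^2 - 1], [x₂^2 + 2·x₂, 2·x₁·x₂ + 2·x₁ - 5]].
At the point, J = [[-8.000, -10.000], [5.250, 10.000]] (det J = -27.500).
Solving J·Δ = −F gives Δ = (-3.909, 1.627).
Then the next iterate is (x₁, x₂)₁ = (-0.909, 3.127).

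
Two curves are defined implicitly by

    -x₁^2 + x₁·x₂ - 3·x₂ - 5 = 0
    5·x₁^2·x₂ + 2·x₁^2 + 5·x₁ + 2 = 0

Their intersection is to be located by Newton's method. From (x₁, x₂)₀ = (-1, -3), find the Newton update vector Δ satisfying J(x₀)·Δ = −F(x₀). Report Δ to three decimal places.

(0.286, 1.429)

At (-1, -3): F = (6.000, -16.000).
Jacobian J = [[-2·x₁ + x₂, x₁ - 3], [10·x₁·x₂ + 4·x₁ + 5, 5·x₁^2]].
At the point, J = [[-1.000, -4.000], [31.000, 5.000]] (det J = 119.000).
Solving J·Δ = −F gives Δ = (0.286, 1.429).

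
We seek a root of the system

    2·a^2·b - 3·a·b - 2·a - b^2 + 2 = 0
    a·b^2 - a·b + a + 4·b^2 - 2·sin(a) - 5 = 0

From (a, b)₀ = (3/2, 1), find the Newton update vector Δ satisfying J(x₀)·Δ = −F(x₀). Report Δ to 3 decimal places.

At (3/2, 1): F = (-2.000, -1.49499).
Jacobian J = [[4·a·b - 3·b - 2, 2·a^2 - 3·a - 2·b], [b^2 - b - 2·cos(a) + 1, 2·a·b - a + 8·b]].
At the point, J = [[1.000, -2.000], [0.85853, 9.500]] (det J = 11.21705).
Solving J·Δ = −F gives Δ = (1.960, -0.020).

(1.960, -0.020)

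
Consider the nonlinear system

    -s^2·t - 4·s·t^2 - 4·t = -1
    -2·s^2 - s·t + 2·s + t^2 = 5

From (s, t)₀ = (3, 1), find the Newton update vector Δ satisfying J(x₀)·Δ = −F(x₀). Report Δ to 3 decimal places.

At (3, 1): F = (-24.000, -19.000).
Jacobian J = [[-2·s·t - 4·t^2, -s^2 - 8·s·t - 4], [-4·s - t + 2, -s + 2·t]].
At the point, J = [[-10.000, -37.000], [-11.000, -1.000]] (det J = -397.000).
Solving J·Δ = −F gives Δ = (-1.710, -0.186).

(-1.710, -0.186)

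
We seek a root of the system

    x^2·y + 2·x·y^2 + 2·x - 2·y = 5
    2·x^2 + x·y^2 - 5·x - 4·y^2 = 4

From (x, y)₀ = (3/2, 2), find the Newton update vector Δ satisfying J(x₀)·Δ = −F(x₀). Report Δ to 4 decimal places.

(0.4667, -1.4667)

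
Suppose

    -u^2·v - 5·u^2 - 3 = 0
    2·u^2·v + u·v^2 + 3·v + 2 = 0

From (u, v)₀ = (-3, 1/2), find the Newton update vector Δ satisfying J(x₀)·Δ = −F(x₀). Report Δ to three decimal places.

At (-3, 1/2): F = (-52.500, 11.750).
Jacobian J = [[-2·u·v - 10·u, -u^2], [4·u·v + v^2, 2·u^2 + 2·u·v + 3]].
At the point, J = [[33.000, -9.000], [-5.750, 18.000]] (det J = 542.250).
Solving J·Δ = −F gives Δ = (1.548, -0.158).

(1.548, -0.158)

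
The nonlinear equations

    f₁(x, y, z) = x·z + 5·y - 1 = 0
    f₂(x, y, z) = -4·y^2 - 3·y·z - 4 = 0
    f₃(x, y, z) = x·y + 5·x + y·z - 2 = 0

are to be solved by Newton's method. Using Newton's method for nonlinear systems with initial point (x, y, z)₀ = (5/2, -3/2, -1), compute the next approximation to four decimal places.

(2.5484, -1.8978, 4.2151)

At (5/2, -3/2, -1): F = (-11.0000, -17.5000, 8.2500).
Jacobian J = [[z, 5, x], [0, -8·y - 3·z, -3·y], [y + 5, x + z, y]].
At the point, J = [[-1.0000, 5.0000, 2.5000], [0.0000, 15.0000, 4.5000], [3.5000, 1.5000, -1.5000]] (det J = -23.2500).
Solving J·Δ = −F gives Δ = (0.0484, -0.3978, 5.2151).
Then the next iterate is (x, y, z)₁ = (2.5484, -1.8978, 4.2151).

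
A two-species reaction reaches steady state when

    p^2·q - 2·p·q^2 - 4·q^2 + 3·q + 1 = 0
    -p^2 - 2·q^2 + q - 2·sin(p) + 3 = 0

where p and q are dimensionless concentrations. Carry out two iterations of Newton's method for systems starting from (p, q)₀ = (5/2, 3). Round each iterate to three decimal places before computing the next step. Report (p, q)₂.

(-0.822, 1.810)

At (5/2, 3): F = (-52.250, -19.44694).
Jacobian J = [[2·p·q - 2·q^2, p^2 - 4·p·q - 8·q + 3], [-2·p - 2·cos(p), -4·q + 1]].
At the point, J = [[-3.000, -44.750], [-3.39771, -11.000]] (det J = -119.04765).
Solving J·Δ = −F gives Δ = (-2.482, -1.001).
Then the next iterate is (p, q)₁ = (0.018, 1.999).
Round to (0.018, 1.999) and repeat: F = (-9.13021, -3.02932), J = [[-7.92004, -13.13560], [-2.03568, -6.996]].
Δ = (-0.840, -0.189), so (p, q)₂ = (-0.822, 1.810).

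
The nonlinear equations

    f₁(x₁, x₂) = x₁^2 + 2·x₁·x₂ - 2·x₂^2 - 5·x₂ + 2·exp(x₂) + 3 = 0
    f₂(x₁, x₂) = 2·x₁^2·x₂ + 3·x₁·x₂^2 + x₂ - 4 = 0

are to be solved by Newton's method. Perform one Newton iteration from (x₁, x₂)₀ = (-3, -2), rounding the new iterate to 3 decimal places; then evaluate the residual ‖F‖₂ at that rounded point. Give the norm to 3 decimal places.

12.440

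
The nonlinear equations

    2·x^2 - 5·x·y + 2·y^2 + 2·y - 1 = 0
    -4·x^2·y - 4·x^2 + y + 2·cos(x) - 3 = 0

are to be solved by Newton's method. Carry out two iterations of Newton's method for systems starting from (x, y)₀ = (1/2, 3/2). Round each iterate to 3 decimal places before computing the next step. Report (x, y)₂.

(0.035, 0.361)

At (1/2, 3/2): F = (3.250, -2.24483).
Jacobian J = [[4·x - 5·y, -5·x + 4·y + 2], [-8·x·y - 8·x - 2·sin(x), -4·x^2 + 1]].
At the point, J = [[-5.500, 5.500], [-10.95885, 0.000]] (det J = 60.27368).
Solving J·Δ = −F gives Δ = (-0.205, -0.796).
Then the next iterate is (x, y)₁ = (0.295, 0.704).
Round to (0.295, 0.704) and repeat: F = (0.53488, -0.97556), J = [[-2.340, 3.341], [-4.60292, 0.65190]].
Δ = (-0.260, -0.343), so (x, y)₂ = (0.035, 0.361).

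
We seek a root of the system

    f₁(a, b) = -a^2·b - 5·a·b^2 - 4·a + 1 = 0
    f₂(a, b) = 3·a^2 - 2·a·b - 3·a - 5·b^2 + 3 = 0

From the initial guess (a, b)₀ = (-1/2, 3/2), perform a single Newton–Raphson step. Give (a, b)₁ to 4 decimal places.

At (-1/2, 3/2): F = (8.2500, -4.5000).
Jacobian J = [[-2·a·b - 5·b^2 - 4, -a^2 - 10·a·b], [6·a - 2·b - 3, -2·a - 10·b]].
At the point, J = [[-13.7500, 7.2500], [-9.0000, -14.0000]] (det J = 257.7500).
Solving J·Δ = −F gives Δ = (0.3215, -0.5281).
Then the next iterate is (a, b)₁ = (-0.1785, 0.9719).

(-0.1785, 0.9719)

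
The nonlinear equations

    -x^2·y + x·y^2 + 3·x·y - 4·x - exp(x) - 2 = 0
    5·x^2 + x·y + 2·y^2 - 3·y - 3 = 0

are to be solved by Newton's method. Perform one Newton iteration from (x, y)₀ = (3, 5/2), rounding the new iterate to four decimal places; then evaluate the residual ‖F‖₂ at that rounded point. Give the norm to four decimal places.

At (3, 5/2): F = (-15.335537, 54.5000).
Jacobian J = [[-2·x·y + y^2 + 3·y - exp(x) - 4, -x^2 + 2·x·y + 3·x], [10·x + y, x + 4·y - 3]].
At the point, J = [[-25.335537, 15.0000], [32.5000, 10.0000]] (det J = -740.855369).
Solving J·Δ = −F gives Δ = (-1.3105, -1.1910).
Then the next iterate is (x, y)₁ = (1.6895, 1.3090).
Re-evaluating at (1.6895, 1.3090): F = (-8.381602, 12.983569), so ‖F‖₂ = 15.4539.

15.4539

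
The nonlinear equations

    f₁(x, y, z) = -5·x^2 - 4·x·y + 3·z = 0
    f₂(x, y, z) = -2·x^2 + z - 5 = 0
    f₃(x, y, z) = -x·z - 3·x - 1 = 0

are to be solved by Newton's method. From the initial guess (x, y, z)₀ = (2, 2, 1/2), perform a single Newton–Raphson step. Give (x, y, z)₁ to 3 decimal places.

(0.308, 3.221, -0.538)

At (2, 2, 1/2): F = (-34.500, -12.500, -8.000).
Jacobian J = [[-10·x - 4·y, -4·x, 3], [-4·x, 0, 1], [-z - 3, 0, -x]].
At the point, J = [[-28.000, -8.000, 3.000], [-8.000, 0.000, 1.000], [-3.500, 0.000, -2.000]] (det J = 156.000).
Solving J·Δ = −F gives Δ = (-1.692, 1.221, -1.038).
Then the next iterate is (x, y, z)₁ = (0.308, 3.221, -0.538).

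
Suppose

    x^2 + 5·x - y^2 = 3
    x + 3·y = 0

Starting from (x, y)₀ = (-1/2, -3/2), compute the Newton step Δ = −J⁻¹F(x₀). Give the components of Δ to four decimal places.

At (-1/2, -3/2): F = (-7.5000, -5.0000).
Jacobian J = [[2·x + 5, -2·y], [1, 3]].
At the point, J = [[4.0000, 3.0000], [1.0000, 3.0000]] (det J = 9.0000).
Solving J·Δ = −F gives Δ = (0.8333, 1.3889).

(0.8333, 1.3889)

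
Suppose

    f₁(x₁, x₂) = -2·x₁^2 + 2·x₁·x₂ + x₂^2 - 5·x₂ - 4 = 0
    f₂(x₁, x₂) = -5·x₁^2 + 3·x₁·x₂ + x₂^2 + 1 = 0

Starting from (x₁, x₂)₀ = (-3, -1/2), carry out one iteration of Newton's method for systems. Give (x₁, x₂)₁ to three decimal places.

(-1.670, -0.635)

At (-3, -1/2): F = (-16.250, -39.250).
Jacobian J = [[-4·x₁ + 2·x₂, 2·x₁ + 2·x₂ - 5], [-10·x₁ + 3·x₂, 3·x₁ + 2·x₂]].
At the point, J = [[11.000, -12.000], [28.500, -10.000]] (det J = 232.000).
Solving J·Δ = −F gives Δ = (1.330, -0.135).
Then the next iterate is (x₁, x₂)₁ = (-1.670, -0.635).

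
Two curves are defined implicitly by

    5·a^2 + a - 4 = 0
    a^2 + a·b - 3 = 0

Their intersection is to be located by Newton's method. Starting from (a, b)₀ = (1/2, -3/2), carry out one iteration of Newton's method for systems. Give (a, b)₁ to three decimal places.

At (1/2, -3/2): F = (-2.250, -3.500).
Jacobian J = [[10·a + 1, 0], [2·a + b, a]].
At the point, J = [[6.000, 0.000], [-0.500, 0.500]] (det J = 3.000).
Solving J·Δ = −F gives Δ = (0.375, 7.375).
Then the next iterate is (a, b)₁ = (0.875, 5.875).

(0.875, 5.875)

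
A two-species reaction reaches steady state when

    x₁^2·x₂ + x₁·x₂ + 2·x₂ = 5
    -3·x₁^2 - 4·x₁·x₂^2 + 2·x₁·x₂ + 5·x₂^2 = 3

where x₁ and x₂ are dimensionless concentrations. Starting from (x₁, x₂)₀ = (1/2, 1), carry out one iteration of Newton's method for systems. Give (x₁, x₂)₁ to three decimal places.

(1.092, 1.387)

At (1/2, 1): F = (-2.250, 0.250).
Jacobian J = [[2·x₁·x₂ + x₂, x₁^2 + x₁ + 2], [-6·x₁ - 4·x₂^2 + 2·x₂, -8·x₁·x₂ + 2·x₁ + 10·x₂]].
At the point, J = [[2.000, 2.750], [-5.000, 7.000]] (det J = 27.750).
Solving J·Δ = −F gives Δ = (0.592, 0.387).
Then the next iterate is (x₁, x₂)₁ = (1.092, 1.387).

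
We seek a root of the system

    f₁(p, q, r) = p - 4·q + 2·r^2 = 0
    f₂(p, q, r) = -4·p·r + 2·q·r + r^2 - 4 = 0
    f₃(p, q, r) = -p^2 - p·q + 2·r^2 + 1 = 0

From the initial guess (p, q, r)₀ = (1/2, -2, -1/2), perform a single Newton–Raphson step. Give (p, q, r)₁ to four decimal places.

At (1/2, -2, -1/2): F = (9.0000, -0.7500, 2.2500).
Jacobian J = [[1, -4, 4·r], [-4·r, 2·r, -4·p + 2·q + 2·r], [-2·p - q, -p, 4·r]].
At the point, J = [[1.0000, -4.0000, -2.0000], [2.0000, -1.0000, -7.0000], [1.0000, -0.5000, -2.0000]] (det J = 10.5000).
Solving J·Δ = −F gives Δ = (-4.7857, 1.9286, -1.7500).
Then the next iterate is (p, q, r)₁ = (-4.2857, -0.0714, -2.2500).

(-4.2857, -0.0714, -2.2500)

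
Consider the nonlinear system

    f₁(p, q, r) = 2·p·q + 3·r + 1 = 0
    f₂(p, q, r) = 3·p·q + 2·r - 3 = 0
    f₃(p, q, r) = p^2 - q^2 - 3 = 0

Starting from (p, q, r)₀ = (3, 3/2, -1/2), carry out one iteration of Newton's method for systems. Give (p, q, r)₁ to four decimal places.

At (3, 3/2, -1/2): F = (8.5000, 9.5000, 3.7500).
Jacobian J = [[2·q, 2·p, 3], [3·q, 3·p, 2], [2·p, -2·q, 0]].
At the point, J = [[3.0000, 6.0000, 3.0000], [4.5000, 9.0000, 2.0000], [6.0000, -3.0000, 0.0000]] (det J = -112.5000).
Solving J·Δ = −F gives Δ = (-0.8067, -0.3633, -1.3000).
Then the next iterate is (p, q, r)₁ = (2.1933, 1.1367, -1.8000).

(2.1933, 1.1367, -1.8000)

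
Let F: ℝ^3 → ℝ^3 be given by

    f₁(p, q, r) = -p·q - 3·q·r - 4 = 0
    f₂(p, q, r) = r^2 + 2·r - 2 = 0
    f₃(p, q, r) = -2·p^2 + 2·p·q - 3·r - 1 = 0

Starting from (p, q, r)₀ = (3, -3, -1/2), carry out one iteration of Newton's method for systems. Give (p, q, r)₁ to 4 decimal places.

(12.5417, 32.9167, 2.2500)

At (3, -3, -1/2): F = (0.5000, -2.7500, -35.5000).
Jacobian J = [[-q, -p - 3·r, -3·q], [0, 0, 2·r + 2], [-4·p + 2·q, 2·p, -3]].
At the point, J = [[3.0000, -1.5000, 9.0000], [0.0000, 0.0000, 1.0000], [-18.0000, 6.0000, -3.0000]] (det J = 9.0000).
Solving J·Δ = −F gives Δ = (9.5417, 35.9167, 2.7500).
Then the next iterate is (p, q, r)₁ = (12.5417, 32.9167, 2.2500).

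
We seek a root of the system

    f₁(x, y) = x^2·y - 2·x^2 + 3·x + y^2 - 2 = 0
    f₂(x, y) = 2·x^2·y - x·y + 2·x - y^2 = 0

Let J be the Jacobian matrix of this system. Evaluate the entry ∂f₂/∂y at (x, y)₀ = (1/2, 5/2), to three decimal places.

∂f₂/∂y = 2·x^2 - x - 2·y.
At (1/2, 5/2) this is -5.000.

-5.000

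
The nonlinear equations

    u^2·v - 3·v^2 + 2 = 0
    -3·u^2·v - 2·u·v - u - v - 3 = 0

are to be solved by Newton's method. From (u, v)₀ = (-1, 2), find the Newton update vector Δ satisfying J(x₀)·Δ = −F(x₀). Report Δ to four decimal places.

(0.5882, -0.9412)

At (-1, 2): F = (-8.0000, -6.0000).
Jacobian J = [[2·u·v, u^2 - 6·v], [-6·u·v - 2·v - 1, -3·u^2 - 2·u - 1]].
At the point, J = [[-4.0000, -11.0000], [7.0000, -2.0000]] (det J = 85.0000).
Solving J·Δ = −F gives Δ = (0.5882, -0.9412).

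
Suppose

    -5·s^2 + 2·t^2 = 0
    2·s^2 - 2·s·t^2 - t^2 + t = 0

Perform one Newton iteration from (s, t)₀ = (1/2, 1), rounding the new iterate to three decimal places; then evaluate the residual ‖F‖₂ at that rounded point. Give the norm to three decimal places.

0.067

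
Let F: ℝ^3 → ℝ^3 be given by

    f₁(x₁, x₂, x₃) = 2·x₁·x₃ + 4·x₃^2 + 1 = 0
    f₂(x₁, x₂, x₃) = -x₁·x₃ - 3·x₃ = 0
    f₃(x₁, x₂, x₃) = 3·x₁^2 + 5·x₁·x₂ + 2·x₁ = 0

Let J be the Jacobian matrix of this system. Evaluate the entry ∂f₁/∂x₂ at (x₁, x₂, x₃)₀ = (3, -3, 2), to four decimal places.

0.0000

∂f₁/∂x₂ = 0.
At (3, -3, 2) this is 0.0000.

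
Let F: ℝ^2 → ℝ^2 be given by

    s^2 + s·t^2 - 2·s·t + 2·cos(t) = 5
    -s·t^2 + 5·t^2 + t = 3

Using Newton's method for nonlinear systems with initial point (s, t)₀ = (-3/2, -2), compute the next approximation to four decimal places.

(0.4867, -1.4779)

At (-3/2, -2): F = (-15.582294, 21.0000).
Jacobian J = [[2·s + t^2 - 2·t, 2·s·t - 2·s - 2·sin(t)], [-t^2, -2·s·t + 10·t + 1]].
At the point, J = [[5.0000, 10.818595], [-4.0000, -25.0000]] (det J = -81.725621).
Solving J·Δ = −F gives Δ = (1.9867, 0.5221).
Then the next iterate is (s, t)₁ = (0.4867, -1.4779).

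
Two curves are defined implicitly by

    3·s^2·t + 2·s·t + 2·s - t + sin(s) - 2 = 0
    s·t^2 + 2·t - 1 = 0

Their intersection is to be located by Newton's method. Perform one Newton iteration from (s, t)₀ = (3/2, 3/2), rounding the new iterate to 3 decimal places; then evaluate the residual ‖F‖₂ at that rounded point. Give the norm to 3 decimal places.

At (3/2, 3/2): F = (15.12249, 5.375).
Jacobian J = [[6·s·t + 2·t + cos(s) + 2, 3·s^2 + 2·s - 1], [t^2, 2·s·t + 2]].
At the point, J = [[18.57074, 8.750], [2.250, 6.500]] (det J = 101.02229).
Solving J·Δ = −F gives Δ = (-0.507, -0.651).
Then the next iterate is (s, t)₁ = (0.993, 0.849).
Re-evaluating at (0.993, 0.849): F = (4.17225, 1.41376), so ‖F‖₂ = 4.405.

4.405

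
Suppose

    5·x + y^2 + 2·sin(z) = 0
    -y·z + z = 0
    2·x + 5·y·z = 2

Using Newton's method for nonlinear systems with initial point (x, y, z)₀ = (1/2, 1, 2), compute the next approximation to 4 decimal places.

(-0.7782, 1.0000, 0.7113)

At (1/2, 1, 2): F = (5.318595, 0.0000, 9.0000).
Jacobian J = [[5, 2·y, 2·cos(z)], [0, -z, -y + 1], [2, 5·z, 5·y]].
At the point, J = [[5.0000, 2.0000, -0.832294], [0.0000, -2.0000, 0.0000], [2.0000, 10.0000, 5.0000]] (det J = -53.329175).
Solving J·Δ = −F gives Δ = (-1.2782, 0.0000, -1.2887).
Then the next iterate is (x, y, z)₁ = (-0.7782, 1.0000, 0.7113).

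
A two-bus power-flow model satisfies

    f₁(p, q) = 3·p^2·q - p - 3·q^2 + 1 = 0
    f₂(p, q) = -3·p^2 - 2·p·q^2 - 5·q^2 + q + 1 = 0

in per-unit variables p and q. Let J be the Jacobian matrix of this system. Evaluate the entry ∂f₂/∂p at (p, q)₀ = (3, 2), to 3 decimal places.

-26.000

∂f₂/∂p = -6·p - 2·q^2.
At (3, 2) this is -26.000.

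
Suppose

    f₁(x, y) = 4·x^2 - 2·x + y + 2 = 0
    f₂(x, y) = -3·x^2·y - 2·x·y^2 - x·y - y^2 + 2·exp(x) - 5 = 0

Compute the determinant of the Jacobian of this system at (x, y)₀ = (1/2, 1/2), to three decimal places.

-7.297

J = [[8·x - 2, 1], [-6·x·y - 2·y^2 - y + 2·exp(x), -3·x^2 - 4·x·y - x - 2·y]].
At the point, J = [[2.000, 1.000], [0.79744, -3.250]].
det J = -7.297.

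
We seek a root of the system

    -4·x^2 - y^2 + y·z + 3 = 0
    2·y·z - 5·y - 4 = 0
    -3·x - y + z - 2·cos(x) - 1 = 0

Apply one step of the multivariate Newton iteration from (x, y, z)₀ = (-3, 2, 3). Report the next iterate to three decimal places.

At (-3, 2, 3): F = (-31.000, -2.000, 10.97998).
Jacobian J = [[-8·x, -2·y + z, y], [0, 2·z - 5, 2·y], [2·sin(x) - 3, -1, 1]].
At the point, J = [[24.000, -1.000, 2.000], [0.000, 1.000, 4.000], [-3.28224, -1.000, 1.000]] (det J = 139.69344).
Solving J·Δ = −F gives Δ = (1.567, 5.070, -0.767).
Then the next iterate is (x, y, z)₁ = (-1.433, 7.070, 2.233).

(-1.433, 7.070, 2.233)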